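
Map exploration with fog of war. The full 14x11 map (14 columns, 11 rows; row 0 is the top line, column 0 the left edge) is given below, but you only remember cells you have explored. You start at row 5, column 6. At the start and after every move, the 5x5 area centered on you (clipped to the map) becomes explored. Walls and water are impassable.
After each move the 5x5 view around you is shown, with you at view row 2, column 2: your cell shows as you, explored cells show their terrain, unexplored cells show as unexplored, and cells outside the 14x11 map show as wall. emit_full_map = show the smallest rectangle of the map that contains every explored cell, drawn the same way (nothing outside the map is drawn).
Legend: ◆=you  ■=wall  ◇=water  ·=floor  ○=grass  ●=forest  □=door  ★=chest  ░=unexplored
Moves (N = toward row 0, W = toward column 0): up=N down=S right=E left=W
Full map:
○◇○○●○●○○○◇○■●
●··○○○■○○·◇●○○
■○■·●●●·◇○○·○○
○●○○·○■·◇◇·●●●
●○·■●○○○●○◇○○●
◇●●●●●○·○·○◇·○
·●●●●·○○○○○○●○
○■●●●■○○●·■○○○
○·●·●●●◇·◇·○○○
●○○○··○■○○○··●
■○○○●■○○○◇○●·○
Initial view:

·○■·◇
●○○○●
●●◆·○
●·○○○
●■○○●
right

○■·◇◇
○○○●○
●○◆○·
·○○○○
■○○●·

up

●●·◇○
○■·◇◇
○○◆●○
●○·○·
·○○○○

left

●●●·◇
·○■·◇
●○◆○●
●●○·○
●·○○○

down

·○■·◇
●○○○●
●●◆·○
●·○○○
●■○○●

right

○■·◇◇
○○○●○
●○◆○·
·○○○○
■○○●·

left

·○■·◇
●○○○●
●●◆·○
●·○○○
●■○○●

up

●●●·◇
·○■·◇
●○◆○●
●●○·○
●·○○○


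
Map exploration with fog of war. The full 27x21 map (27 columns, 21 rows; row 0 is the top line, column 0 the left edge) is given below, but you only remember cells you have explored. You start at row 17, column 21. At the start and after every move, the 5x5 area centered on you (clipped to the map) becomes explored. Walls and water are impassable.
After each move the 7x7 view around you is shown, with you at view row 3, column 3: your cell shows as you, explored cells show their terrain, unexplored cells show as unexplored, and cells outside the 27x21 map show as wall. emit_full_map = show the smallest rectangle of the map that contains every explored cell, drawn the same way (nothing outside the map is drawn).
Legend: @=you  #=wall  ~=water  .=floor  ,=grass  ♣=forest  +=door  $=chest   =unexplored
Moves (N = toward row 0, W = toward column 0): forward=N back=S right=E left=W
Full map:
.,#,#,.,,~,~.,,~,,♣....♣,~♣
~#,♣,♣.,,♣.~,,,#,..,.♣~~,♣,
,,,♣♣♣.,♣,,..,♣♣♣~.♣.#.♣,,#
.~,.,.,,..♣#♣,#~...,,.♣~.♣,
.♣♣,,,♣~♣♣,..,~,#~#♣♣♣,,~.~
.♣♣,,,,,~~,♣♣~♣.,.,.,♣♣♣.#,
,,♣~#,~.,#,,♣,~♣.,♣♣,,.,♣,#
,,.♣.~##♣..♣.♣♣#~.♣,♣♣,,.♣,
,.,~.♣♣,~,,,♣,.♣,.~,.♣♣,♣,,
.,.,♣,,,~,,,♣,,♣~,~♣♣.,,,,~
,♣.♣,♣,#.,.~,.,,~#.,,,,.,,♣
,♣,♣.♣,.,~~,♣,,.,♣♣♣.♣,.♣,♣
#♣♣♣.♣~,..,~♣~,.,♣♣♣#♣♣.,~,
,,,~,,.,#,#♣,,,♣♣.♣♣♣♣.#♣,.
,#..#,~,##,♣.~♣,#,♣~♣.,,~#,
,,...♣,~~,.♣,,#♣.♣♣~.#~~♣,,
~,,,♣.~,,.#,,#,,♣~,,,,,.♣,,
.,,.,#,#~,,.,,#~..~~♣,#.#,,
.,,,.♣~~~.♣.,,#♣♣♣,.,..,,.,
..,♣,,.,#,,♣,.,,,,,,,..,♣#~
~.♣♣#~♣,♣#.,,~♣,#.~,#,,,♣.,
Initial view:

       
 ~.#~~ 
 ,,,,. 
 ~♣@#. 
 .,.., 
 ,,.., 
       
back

 ~.#~~ 
 ,,,,. 
 ~♣,#. 
 .,@., 
 ,,.., 
 ,#,,, 
#######

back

 ,,,,. 
 ~♣,#. 
 .,.., 
 ,,@., 
 ,#,,, 
#######
#######

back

 ~♣,#. 
 .,.., 
 ,,.., 
 ,#@,, 
#######
#######
#######

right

~♣,#.  
.,..,, 
,,..,♣ 
,#,@,♣ 
#######
#######
#######

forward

,,,,.  
~♣,#.# 
.,..,, 
,,.@,♣ 
,#,,,♣ 
#######
#######

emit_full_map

~.#~~ 
,,,,. 
~♣,#.#
.,..,,
,,.@,♣
,#,,,♣

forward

~.#~~  
,,,,.♣ 
~♣,#.# 
.,.@,, 
,,..,♣ 
,#,,,♣ 
#######

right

.#~~   
,,,.♣, 
♣,#.#, 
,..@,. 
,..,♣# 
#,,,♣. 
#######

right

#~~   #
,,.♣,,#
,#.#,,#
..,@.,#
..,♣#~#
,,,♣.,#
#######

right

~~   ##
,.♣,,##
#.#,,##
.,,@,##
.,♣#~##
,,♣.,##
#######

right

~   ###
.♣,,###
.#,,###
,,.@###
,♣#~###
,♣.,###
#######

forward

    ###
~♣,,###
.♣,,###
.#,@###
,,.,###
,♣#~###
,♣.,###

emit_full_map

~.#~~♣,,
,,,,.♣,,
~♣,#.#,@
.,..,,.,
,,..,♣#~
,#,,,♣.,

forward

    ###
 ~#,###
~♣,,###
.♣,@###
.#,,###
,,.,###
,♣#~###

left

     ##
 ,~#,##
~~♣,,##
,.♣@,##
#.#,,##
.,,.,##
.,♣#~##

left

      #
 ,,~#,#
#~~♣,,#
,,.@,,#
,#.#,,#
..,,.,#
..,♣#~#

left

       
 .,,~#,
.#~~♣,,
,,,@♣,,
♣,#.#,,
,..,,.,
,..,♣#~

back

 .,,~#,
.#~~♣,,
,,,.♣,,
♣,#@#,,
,..,,.,
,..,♣#~
#,,,♣.,

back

.#~~♣,,
,,,.♣,,
♣,#.#,,
,..@,.,
,..,♣#~
#,,,♣.,
#######

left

~.#~~♣,
,,,,.♣,
~♣,#.#,
.,.@,,.
,,..,♣#
,#,,,♣.
#######

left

 ~.#~~♣
 ,,,,.♣
 ~♣,#.#
 .,@.,,
 ,,..,♣
 ,#,,,♣
#######

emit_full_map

  .,,~#,
~.#~~♣,,
,,,,.♣,,
~♣,#.#,,
.,@.,,.,
,,..,♣#~
,#,,,♣.,

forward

   .,,~
 ~.#~~♣
 ,,,,.♣
 ~♣@#.#
 .,..,,
 ,,..,♣
 ,#,,,♣

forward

       
 ~♣.,,~
 ~.#~~♣
 ,,@,.♣
 ~♣,#.#
 .,..,,
 ,,..,♣

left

       
 ♣~♣.,,
 ♣~.#~~
 ,,@,,.
 ~~♣,#.
 ,.,..,
  ,,..,

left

       
 ,♣~♣.,
 ♣♣~.#~
 ~,@,,,
 .~~♣,#
 ♣,.,..
   ,,..

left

       
 #,♣~♣.
 .♣♣~.#
 ♣~@,,,
 ..~~♣,
 ♣♣,.,.
    ,,.

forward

       
 ♣.♣♣♣ 
 #,♣~♣.
 .♣@~.#
 ♣~,,,,
 ..~~♣,
 ♣♣,.,.

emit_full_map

♣.♣♣♣      
#,♣~♣.,,~#,
.♣@~.#~~♣,,
♣~,,,,,.♣,,
..~~♣,#.#,,
♣♣,.,..,,.,
   ,,..,♣#~
   ,#,,,♣.,

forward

       
 ,♣♣♣# 
 ♣.♣♣♣ 
 #,@~♣.
 .♣♣~.#
 ♣~,,,,
 ..~~♣,

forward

       
 ,♣♣♣. 
 ,♣♣♣# 
 ♣.@♣♣ 
 #,♣~♣.
 .♣♣~.#
 ♣~,,,,

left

       
 .,♣♣♣.
 .,♣♣♣#
 ♣♣@♣♣♣
 ,#,♣~♣
 ♣.♣♣~.
  ♣~,,,

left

       
 ,.,♣♣♣
 ,.,♣♣♣
 ,♣@.♣♣
 ♣,#,♣~
 #♣.♣♣~
   ♣~,,

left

       
 ,,.,♣♣
 ~,.,♣♣
 ,,@♣.♣
 ~♣,#,♣
 ,#♣.♣♣
    ♣~,

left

       
 ♣,,.,♣
 ♣~,.,♣
 ,,@♣♣.
 .~♣,#,
 ,,#♣.♣
     ♣~

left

       
 ,♣,,.,
 ~♣~,.,
 ♣,@,♣♣
 ♣.~♣,#
 ♣,,#♣.
      ♣

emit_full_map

,♣,,.,♣♣♣.      
~♣~,.,♣♣♣#      
♣,@,♣♣.♣♣♣      
♣.~♣,#,♣~♣.,,~#,
♣,,#♣.♣♣~.#~~♣,,
     ♣~,,,,,.♣,,
     ..~~♣,#.#,,
     ♣♣,.,..,,.,
        ,,..,♣#~
        ,#,,,♣.,

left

       
 ~,♣,,.
 ,~♣~,.
 #♣@,,♣
 ,♣.~♣,
 .♣,,#♣
       

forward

       
 .~,., 
 ~,♣,,.
 ,~@~,.
 #♣,,,♣
 ,♣.~♣,
 .♣,,#♣

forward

       
 ,,♣,, 
 .~,., 
 ~,@,,.
 ,~♣~,.
 #♣,,,♣
 ,♣.~♣,

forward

       
 ,,♣,. 
 ,,♣,, 
 .~@., 
 ~,♣,,.
 ,~♣~,.
 #♣,,,♣

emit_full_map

,,♣,.            
,,♣,,            
.~@.,            
~,♣,,.,♣♣♣.      
,~♣~,.,♣♣♣#      
#♣,,,♣♣.♣♣♣      
,♣.~♣,#,♣~♣.,,~#,
.♣,,#♣.♣♣~.#~~♣,,
      ♣~,,,,,.♣,,
      ..~~♣,#.#,,
      ♣♣,.,..,,.,
         ,,..,♣#~
         ,#,,,♣.,

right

       
,,♣,.♣ 
,,♣,,♣ 
.~,@,, 
~,♣,,.,
,~♣~,.,
#♣,,,♣♣

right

       
,♣,.♣, 
,♣,,♣~ 
~,.@,~ 
,♣,,.,♣
~♣~,.,♣
♣,,,♣♣.

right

       
♣,.♣,. 
♣,,♣~, 
,.,@~# 
♣,,.,♣♣
♣~,.,♣♣
,,,♣♣.♣

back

♣,.♣,. 
♣,,♣~, 
,.,,~# 
♣,,@,♣♣
♣~,.,♣♣
,,,♣♣.♣
.~♣,#,♣

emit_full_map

,,♣,.♣,.         
,,♣,,♣~,         
.~,.,,~#         
~,♣,,@,♣♣♣.      
,~♣~,.,♣♣♣#      
#♣,,,♣♣.♣♣♣      
,♣.~♣,#,♣~♣.,,~#,
.♣,,#♣.♣♣~.#~~♣,,
      ♣~,,,,,.♣,,
      ..~~♣,#.#,,
      ♣♣,.,..,,.,
         ,,..,♣#~
         ,#,,,♣.,


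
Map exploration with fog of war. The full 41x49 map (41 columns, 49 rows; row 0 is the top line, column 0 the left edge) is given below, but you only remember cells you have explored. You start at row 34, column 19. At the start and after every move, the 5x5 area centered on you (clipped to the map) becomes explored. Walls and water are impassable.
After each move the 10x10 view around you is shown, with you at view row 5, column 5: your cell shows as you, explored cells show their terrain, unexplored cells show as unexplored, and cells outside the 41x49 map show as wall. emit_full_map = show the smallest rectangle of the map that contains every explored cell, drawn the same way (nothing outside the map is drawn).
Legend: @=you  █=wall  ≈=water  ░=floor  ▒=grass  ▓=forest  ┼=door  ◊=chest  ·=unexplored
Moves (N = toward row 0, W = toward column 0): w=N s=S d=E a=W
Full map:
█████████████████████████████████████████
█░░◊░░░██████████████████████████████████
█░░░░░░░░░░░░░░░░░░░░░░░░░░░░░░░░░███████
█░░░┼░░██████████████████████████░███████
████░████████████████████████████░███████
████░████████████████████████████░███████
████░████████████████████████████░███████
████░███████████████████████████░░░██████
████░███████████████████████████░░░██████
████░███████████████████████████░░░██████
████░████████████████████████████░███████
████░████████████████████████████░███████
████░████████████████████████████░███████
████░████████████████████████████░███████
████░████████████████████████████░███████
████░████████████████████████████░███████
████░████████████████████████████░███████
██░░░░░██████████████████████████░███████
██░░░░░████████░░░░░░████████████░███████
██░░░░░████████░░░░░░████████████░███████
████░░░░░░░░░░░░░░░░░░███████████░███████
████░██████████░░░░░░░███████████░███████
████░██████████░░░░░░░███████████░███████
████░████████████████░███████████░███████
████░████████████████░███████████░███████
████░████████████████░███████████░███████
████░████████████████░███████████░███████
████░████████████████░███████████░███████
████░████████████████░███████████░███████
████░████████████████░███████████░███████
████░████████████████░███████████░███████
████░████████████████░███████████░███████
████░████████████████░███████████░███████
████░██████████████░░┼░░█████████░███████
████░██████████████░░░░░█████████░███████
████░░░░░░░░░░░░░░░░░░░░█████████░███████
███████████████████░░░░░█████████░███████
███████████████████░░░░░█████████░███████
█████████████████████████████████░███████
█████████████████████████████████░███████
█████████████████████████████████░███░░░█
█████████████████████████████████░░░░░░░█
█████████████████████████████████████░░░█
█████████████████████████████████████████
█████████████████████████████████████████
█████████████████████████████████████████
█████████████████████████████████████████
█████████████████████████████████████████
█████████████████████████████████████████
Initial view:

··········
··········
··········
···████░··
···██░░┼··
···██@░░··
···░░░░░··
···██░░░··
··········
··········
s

··········
··········
···████░··
···██░░┼··
···██░░░··
···░░@░░··
···██░░░··
···██░░░··
··········
··········

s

··········
···████░··
···██░░┼··
···██░░░··
···░░░░░··
···██@░░··
···██░░░··
···█████··
··········
··········

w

··········
··········
···████░··
···██░░┼··
···██░░░··
···░░@░░··
···██░░░··
···██░░░··
···█████··
··········

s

··········
···████░··
···██░░┼··
···██░░░··
···░░░░░··
···██@░░··
···██░░░··
···█████··
··········
··········

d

··········
··████░···
··██░░┼···
··██░░░░··
··░░░░░░··
··██░@░░··
··██░░░░··
··██████··
··········
··········

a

··········
···████░··
···██░░┼··
···██░░░░·
···░░░░░░·
···██@░░░·
···██░░░░·
···██████·
··········
··········

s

···████░··
···██░░┼··
···██░░░░·
···░░░░░░·
···██░░░░·
···██@░░░·
···██████·
···█████··
··········
··········

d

··████░···
··██░░┼···
··██░░░░··
··░░░░░░··
··██░░░░··
··██░@░░··
··██████··
··██████··
··········
··········

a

···████░··
···██░░┼··
···██░░░░·
···░░░░░░·
···██░░░░·
···██@░░░·
···██████·
···██████·
··········
··········

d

··████░···
··██░░┼···
··██░░░░··
··░░░░░░··
··██░░░░··
··██░@░░··
··██████··
··██████··
··········
··········

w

··········
··████░···
··██░░┼···
··██░░░░··
··░░░░░░··
··██░@░░··
··██░░░░··
··██████··
··██████··
··········

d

··········
·████░····
·██░░┼····
·██░░░░░··
·░░░░░░░··
·██░░@░░··
·██░░░░░··
·███████··
·██████···
··········

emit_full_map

████░··
██░░┼··
██░░░░░
░░░░░░░
██░░@░░
██░░░░░
███████
██████·

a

··········
··████░···
··██░░┼···
··██░░░░░·
··░░░░░░░·
··██░@░░░·
··██░░░░░·
··███████·
··██████··
··········

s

··████░···
··██░░┼···
··██░░░░░·
··░░░░░░░·
··██░░░░░·
··██░@░░░·
··███████·
··██████··
··········
··········

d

·████░····
·██░░┼····
·██░░░░░··
·░░░░░░░··
·██░░░░░··
·██░░@░░··
·███████··
·███████··
··········
··········

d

████░·····
██░░┼·····
██░░░░░···
░░░░░░░█··
██░░░░░█··
██░░░@░█··
████████··
████████··
··········
··········

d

███░······
█░░┼······
█░░░░░····
░░░░░░██··
█░░░░░██··
█░░░░@██··
████████··
████████··
··········
··········

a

████░·····
██░░┼·····
██░░░░░···
░░░░░░░██·
██░░░░░██·
██░░░@░██·
█████████·
█████████·
··········
··········

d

███░······
█░░┼······
█░░░░░····
░░░░░░██··
█░░░░░██··
█░░░░@██··
████████··
████████··
··········
··········

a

████░·····
██░░┼·····
██░░░░░···
░░░░░░░██·
██░░░░░██·
██░░░@░██·
█████████·
█████████·
··········
··········

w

··········
████░·····
██░░┼·····
██░░░░░█··
░░░░░░░██·
██░░░@░██·
██░░░░░██·
█████████·
█████████·
··········

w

··········
··········
████░·····
██░░┼░░█··
██░░░░░█··
░░░░░@░██·
██░░░░░██·
██░░░░░██·
█████████·
█████████·

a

··········
··········
·████░····
·██░░┼░░█·
·██░░░░░█·
·░░░░@░░██
·██░░░░░██
·██░░░░░██
·█████████
·█████████

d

··········
··········
████░·····
██░░┼░░█··
██░░░░░█··
░░░░░@░██·
██░░░░░██·
██░░░░░██·
█████████·
█████████·

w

··········
··········
··········
████░███··
██░░┼░░█··
██░░░@░█··
░░░░░░░██·
██░░░░░██·
██░░░░░██·
█████████·

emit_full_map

████░███·
██░░┼░░█·
██░░░@░█·
░░░░░░░██
██░░░░░██
██░░░░░██
█████████
█████████

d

··········
··········
··········
███░████··
█░░┼░░██··
█░░░░@██··
░░░░░░██··
█░░░░░██··
█░░░░░██··
████████··

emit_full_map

████░████
██░░┼░░██
██░░░░@██
░░░░░░░██
██░░░░░██
██░░░░░██
█████████
█████████


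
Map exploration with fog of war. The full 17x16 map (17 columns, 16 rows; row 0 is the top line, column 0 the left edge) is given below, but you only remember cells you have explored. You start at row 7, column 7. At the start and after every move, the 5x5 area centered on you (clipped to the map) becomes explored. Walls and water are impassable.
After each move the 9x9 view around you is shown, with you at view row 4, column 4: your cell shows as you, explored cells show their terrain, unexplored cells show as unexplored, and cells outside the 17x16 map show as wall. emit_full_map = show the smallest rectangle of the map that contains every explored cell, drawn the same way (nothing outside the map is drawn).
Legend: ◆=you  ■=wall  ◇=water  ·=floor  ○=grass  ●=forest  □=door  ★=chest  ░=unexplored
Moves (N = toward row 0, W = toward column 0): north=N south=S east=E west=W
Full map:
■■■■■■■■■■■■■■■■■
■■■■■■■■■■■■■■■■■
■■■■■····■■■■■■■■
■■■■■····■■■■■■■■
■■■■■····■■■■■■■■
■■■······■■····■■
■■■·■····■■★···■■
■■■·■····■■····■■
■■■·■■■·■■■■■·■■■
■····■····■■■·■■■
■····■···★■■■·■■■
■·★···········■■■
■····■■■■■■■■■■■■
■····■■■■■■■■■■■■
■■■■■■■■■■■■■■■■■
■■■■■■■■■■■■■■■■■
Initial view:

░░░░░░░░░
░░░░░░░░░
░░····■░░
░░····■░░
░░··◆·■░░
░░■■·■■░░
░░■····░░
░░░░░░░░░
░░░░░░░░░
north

░░░░░░░░░
░░░░░░░░░
░░····■░░
░░····■░░
░░··◆·■░░
░░····■░░
░░■■·■■░░
░░■····░░
░░░░░░░░░

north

░░░░░░░░░
░░░░░░░░░
░░····■░░
░░····■░░
░░··◆·■░░
░░····■░░
░░····■░░
░░■■·■■░░
░░■····░░

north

░░░░░░░░░
░░░░░░░░░
░░····■░░
░░····■░░
░░··◆·■░░
░░····■░░
░░····■░░
░░····■░░
░░■■·■■░░

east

░░░░░░░░░
░░░░░░░░░
░····■■░░
░····■■░░
░···◆■■░░
░····■■░░
░····■■░░
░····■░░░
░■■·■■░░░

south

░░░░░░░░░
░····■■░░
░····■■░░
░····■■░░
░···◆■■░░
░····■■░░
░····■■░░
░■■·■■░░░
░■····░░░

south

░····■■░░
░····■■░░
░····■■░░
░····■■░░
░···◆■■░░
░····■■░░
░■■·■■■░░
░■····░░░
░░░░░░░░░

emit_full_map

····■■
····■■
····■■
····■■
···◆■■
····■■
■■·■■■
■····░

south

░····■■░░
░····■■░░
░····■■░░
░····■■░░
░···◆■■░░
░■■·■■■░░
░■····■░░
░░░░░░░░░
░░░░░░░░░

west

░░····■■░
░░····■■░
░░····■■░
░░····■■░
░░··◆·■■░
░░■■·■■■░
░░■····■░
░░░░░░░░░
░░░░░░░░░

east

░····■■░░
░····■■░░
░····■■░░
░····■■░░
░···◆■■░░
░■■·■■■░░
░■····■░░
░░░░░░░░░
░░░░░░░░░

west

░░····■■░
░░····■■░
░░····■■░
░░····■■░
░░··◆·■■░
░░■■·■■■░
░░■····■░
░░░░░░░░░
░░░░░░░░░


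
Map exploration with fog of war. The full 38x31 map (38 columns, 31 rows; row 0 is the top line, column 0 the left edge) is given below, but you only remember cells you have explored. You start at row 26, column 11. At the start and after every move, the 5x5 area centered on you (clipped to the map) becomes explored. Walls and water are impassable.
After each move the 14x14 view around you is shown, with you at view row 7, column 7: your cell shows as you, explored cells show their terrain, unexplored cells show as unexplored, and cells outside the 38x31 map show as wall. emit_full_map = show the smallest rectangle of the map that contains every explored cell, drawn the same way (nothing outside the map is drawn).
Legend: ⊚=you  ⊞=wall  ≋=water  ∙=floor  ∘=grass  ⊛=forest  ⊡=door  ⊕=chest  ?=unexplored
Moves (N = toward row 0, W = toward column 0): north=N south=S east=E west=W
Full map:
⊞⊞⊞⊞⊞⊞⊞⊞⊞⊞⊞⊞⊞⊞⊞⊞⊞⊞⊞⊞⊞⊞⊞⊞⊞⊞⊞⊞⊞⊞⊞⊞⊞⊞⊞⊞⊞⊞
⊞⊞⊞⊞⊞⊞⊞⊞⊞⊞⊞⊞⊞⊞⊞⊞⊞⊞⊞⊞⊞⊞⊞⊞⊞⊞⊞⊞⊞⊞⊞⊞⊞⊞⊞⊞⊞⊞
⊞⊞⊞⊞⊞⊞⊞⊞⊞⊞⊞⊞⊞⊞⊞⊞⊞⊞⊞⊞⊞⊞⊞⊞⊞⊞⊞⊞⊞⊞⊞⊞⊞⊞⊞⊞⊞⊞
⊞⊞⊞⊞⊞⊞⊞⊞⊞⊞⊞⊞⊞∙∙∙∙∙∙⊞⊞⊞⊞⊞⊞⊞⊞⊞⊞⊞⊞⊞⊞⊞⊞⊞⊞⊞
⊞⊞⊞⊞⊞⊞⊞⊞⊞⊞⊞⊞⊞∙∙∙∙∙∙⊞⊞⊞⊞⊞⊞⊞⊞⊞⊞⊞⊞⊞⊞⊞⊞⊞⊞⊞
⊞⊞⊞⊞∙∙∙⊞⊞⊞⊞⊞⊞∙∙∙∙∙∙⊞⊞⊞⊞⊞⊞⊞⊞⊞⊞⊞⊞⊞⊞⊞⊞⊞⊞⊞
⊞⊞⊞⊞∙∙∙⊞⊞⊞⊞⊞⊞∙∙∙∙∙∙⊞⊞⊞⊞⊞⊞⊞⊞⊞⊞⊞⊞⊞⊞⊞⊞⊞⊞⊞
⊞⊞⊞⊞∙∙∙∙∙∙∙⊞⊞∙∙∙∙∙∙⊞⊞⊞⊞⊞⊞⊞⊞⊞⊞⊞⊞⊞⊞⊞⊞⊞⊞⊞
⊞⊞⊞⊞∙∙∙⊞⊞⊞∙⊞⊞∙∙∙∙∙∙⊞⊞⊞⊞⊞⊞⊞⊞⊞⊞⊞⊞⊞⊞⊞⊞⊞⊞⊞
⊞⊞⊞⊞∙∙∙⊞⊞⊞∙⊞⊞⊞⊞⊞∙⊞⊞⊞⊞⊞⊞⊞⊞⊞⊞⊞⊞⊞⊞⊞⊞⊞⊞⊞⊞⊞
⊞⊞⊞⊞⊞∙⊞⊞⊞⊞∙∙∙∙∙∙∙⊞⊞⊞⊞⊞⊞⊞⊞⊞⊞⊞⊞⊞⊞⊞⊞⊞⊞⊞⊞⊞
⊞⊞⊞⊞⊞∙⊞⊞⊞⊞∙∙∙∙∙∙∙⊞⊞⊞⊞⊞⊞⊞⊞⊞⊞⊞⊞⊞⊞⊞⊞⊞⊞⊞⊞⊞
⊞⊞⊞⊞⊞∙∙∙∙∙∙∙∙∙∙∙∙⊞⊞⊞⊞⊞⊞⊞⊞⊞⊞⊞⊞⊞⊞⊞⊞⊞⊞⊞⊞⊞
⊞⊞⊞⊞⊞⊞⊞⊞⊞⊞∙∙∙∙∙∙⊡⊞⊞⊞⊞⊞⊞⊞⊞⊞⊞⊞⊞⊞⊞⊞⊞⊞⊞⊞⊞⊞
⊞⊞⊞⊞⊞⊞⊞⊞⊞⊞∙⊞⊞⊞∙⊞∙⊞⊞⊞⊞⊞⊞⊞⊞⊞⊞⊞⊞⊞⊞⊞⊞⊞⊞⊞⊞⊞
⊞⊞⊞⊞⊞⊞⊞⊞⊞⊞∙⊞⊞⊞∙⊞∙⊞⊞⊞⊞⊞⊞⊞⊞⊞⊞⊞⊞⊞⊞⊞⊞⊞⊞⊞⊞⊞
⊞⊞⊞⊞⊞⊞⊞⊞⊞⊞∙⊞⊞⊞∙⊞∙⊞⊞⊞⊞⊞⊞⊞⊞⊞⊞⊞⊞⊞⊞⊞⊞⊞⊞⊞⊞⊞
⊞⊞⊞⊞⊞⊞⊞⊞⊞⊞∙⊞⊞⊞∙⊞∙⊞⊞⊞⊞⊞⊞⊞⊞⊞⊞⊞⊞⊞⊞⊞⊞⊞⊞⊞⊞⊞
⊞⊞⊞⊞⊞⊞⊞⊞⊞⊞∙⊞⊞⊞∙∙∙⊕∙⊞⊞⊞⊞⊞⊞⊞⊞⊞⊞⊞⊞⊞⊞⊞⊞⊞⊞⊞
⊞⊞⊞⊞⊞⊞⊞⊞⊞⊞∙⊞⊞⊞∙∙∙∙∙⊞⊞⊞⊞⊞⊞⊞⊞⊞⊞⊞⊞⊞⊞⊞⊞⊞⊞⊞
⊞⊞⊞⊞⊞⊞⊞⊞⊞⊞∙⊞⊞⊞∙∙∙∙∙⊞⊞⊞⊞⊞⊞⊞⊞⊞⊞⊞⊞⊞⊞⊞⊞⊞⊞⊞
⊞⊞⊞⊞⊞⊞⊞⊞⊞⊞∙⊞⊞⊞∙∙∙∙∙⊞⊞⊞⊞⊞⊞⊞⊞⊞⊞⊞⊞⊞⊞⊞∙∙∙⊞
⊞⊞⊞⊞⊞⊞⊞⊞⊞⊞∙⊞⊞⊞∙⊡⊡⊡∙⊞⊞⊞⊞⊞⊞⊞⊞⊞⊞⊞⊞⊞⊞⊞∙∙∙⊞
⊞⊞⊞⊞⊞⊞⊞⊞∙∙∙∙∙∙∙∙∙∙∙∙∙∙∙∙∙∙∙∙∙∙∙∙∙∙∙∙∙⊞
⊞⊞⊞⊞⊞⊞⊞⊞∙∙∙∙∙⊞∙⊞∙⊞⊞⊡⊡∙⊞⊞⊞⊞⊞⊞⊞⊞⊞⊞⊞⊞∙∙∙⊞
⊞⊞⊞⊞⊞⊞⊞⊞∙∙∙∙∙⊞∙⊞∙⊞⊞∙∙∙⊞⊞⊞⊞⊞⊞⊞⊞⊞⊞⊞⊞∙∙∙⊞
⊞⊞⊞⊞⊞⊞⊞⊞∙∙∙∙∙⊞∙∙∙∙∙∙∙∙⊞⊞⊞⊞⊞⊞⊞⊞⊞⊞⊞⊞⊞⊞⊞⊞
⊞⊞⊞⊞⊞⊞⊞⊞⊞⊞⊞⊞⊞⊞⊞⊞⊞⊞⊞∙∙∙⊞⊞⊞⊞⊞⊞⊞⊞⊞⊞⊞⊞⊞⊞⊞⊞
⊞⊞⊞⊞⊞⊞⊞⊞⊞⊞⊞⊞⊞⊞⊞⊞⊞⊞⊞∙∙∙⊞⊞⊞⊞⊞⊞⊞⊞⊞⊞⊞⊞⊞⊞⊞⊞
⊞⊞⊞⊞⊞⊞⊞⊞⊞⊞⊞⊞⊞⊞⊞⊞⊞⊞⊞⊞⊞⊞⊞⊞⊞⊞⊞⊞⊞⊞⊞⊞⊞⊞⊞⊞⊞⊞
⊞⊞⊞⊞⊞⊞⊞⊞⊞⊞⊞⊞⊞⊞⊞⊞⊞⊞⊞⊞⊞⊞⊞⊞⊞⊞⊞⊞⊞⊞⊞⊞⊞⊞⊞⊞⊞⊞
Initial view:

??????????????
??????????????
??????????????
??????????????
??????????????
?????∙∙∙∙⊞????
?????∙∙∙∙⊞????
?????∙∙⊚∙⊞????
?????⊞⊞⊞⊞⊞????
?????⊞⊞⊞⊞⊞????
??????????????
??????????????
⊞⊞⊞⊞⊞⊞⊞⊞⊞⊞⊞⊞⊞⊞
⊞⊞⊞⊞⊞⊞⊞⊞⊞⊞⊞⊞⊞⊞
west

??????????????
??????????????
??????????????
??????????????
??????????????
?????∙∙∙∙∙⊞???
?????∙∙∙∙∙⊞???
?????∙∙⊚∙∙⊞???
?????⊞⊞⊞⊞⊞⊞???
?????⊞⊞⊞⊞⊞⊞???
??????????????
??????????????
⊞⊞⊞⊞⊞⊞⊞⊞⊞⊞⊞⊞⊞⊞
⊞⊞⊞⊞⊞⊞⊞⊞⊞⊞⊞⊞⊞⊞

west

??????????????
??????????????
??????????????
??????????????
??????????????
?????⊞∙∙∙∙∙⊞??
?????⊞∙∙∙∙∙⊞??
?????⊞∙⊚∙∙∙⊞??
?????⊞⊞⊞⊞⊞⊞⊞??
?????⊞⊞⊞⊞⊞⊞⊞??
??????????????
??????????????
⊞⊞⊞⊞⊞⊞⊞⊞⊞⊞⊞⊞⊞⊞
⊞⊞⊞⊞⊞⊞⊞⊞⊞⊞⊞⊞⊞⊞

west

??????????????
??????????????
??????????????
??????????????
??????????????
?????⊞⊞∙∙∙∙∙⊞?
?????⊞⊞∙∙∙∙∙⊞?
?????⊞⊞⊚∙∙∙∙⊞?
?????⊞⊞⊞⊞⊞⊞⊞⊞?
?????⊞⊞⊞⊞⊞⊞⊞⊞?
??????????????
??????????????
⊞⊞⊞⊞⊞⊞⊞⊞⊞⊞⊞⊞⊞⊞
⊞⊞⊞⊞⊞⊞⊞⊞⊞⊞⊞⊞⊞⊞

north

??????????????
??????????????
??????????????
??????????????
??????????????
?????⊞⊞∙∙∙????
?????⊞⊞∙∙∙∙∙⊞?
?????⊞⊞⊚∙∙∙∙⊞?
?????⊞⊞∙∙∙∙∙⊞?
?????⊞⊞⊞⊞⊞⊞⊞⊞?
?????⊞⊞⊞⊞⊞⊞⊞⊞?
??????????????
??????????????
⊞⊞⊞⊞⊞⊞⊞⊞⊞⊞⊞⊞⊞⊞

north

??????????????
??????????????
??????????????
??????????????
??????????????
?????⊞⊞⊞⊞∙????
?????⊞⊞∙∙∙????
?????⊞⊞⊚∙∙∙∙⊞?
?????⊞⊞∙∙∙∙∙⊞?
?????⊞⊞∙∙∙∙∙⊞?
?????⊞⊞⊞⊞⊞⊞⊞⊞?
?????⊞⊞⊞⊞⊞⊞⊞⊞?
??????????????
??????????????

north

??????????????
??????????????
??????????????
??????????????
??????????????
?????⊞⊞⊞⊞∙????
?????⊞⊞⊞⊞∙????
?????⊞⊞⊚∙∙????
?????⊞⊞∙∙∙∙∙⊞?
?????⊞⊞∙∙∙∙∙⊞?
?????⊞⊞∙∙∙∙∙⊞?
?????⊞⊞⊞⊞⊞⊞⊞⊞?
?????⊞⊞⊞⊞⊞⊞⊞⊞?
??????????????

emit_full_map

⊞⊞⊞⊞∙???
⊞⊞⊞⊞∙???
⊞⊞⊚∙∙???
⊞⊞∙∙∙∙∙⊞
⊞⊞∙∙∙∙∙⊞
⊞⊞∙∙∙∙∙⊞
⊞⊞⊞⊞⊞⊞⊞⊞
⊞⊞⊞⊞⊞⊞⊞⊞

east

??????????????
??????????????
??????????????
??????????????
??????????????
????⊞⊞⊞⊞∙⊞????
????⊞⊞⊞⊞∙⊞????
????⊞⊞∙⊚∙∙????
????⊞⊞∙∙∙∙∙⊞??
????⊞⊞∙∙∙∙∙⊞??
????⊞⊞∙∙∙∙∙⊞??
????⊞⊞⊞⊞⊞⊞⊞⊞??
????⊞⊞⊞⊞⊞⊞⊞⊞??
??????????????

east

??????????????
??????????????
??????????????
??????????????
??????????????
???⊞⊞⊞⊞∙⊞⊞????
???⊞⊞⊞⊞∙⊞⊞????
???⊞⊞∙∙⊚∙∙????
???⊞⊞∙∙∙∙∙⊞???
???⊞⊞∙∙∙∙∙⊞???
???⊞⊞∙∙∙∙∙⊞???
???⊞⊞⊞⊞⊞⊞⊞⊞???
???⊞⊞⊞⊞⊞⊞⊞⊞???
??????????????

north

??????????????
??????????????
??????????????
??????????????
??????????????
?????⊞⊞∙⊞⊞????
???⊞⊞⊞⊞∙⊞⊞????
???⊞⊞⊞⊞⊚⊞⊞????
???⊞⊞∙∙∙∙∙????
???⊞⊞∙∙∙∙∙⊞???
???⊞⊞∙∙∙∙∙⊞???
???⊞⊞∙∙∙∙∙⊞???
???⊞⊞⊞⊞⊞⊞⊞⊞???
???⊞⊞⊞⊞⊞⊞⊞⊞???

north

??????????????
??????????????
??????????????
??????????????
??????????????
?????⊞⊞∙⊞⊞????
?????⊞⊞∙⊞⊞????
???⊞⊞⊞⊞⊚⊞⊞????
???⊞⊞⊞⊞∙⊞⊞????
???⊞⊞∙∙∙∙∙????
???⊞⊞∙∙∙∙∙⊞???
???⊞⊞∙∙∙∙∙⊞???
???⊞⊞∙∙∙∙∙⊞???
???⊞⊞⊞⊞⊞⊞⊞⊞???

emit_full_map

??⊞⊞∙⊞⊞?
??⊞⊞∙⊞⊞?
⊞⊞⊞⊞⊚⊞⊞?
⊞⊞⊞⊞∙⊞⊞?
⊞⊞∙∙∙∙∙?
⊞⊞∙∙∙∙∙⊞
⊞⊞∙∙∙∙∙⊞
⊞⊞∙∙∙∙∙⊞
⊞⊞⊞⊞⊞⊞⊞⊞
⊞⊞⊞⊞⊞⊞⊞⊞

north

??????????????
??????????????
??????????????
??????????????
??????????????
?????⊞⊞∙⊞⊞????
?????⊞⊞∙⊞⊞????
?????⊞⊞⊚⊞⊞????
???⊞⊞⊞⊞∙⊞⊞????
???⊞⊞⊞⊞∙⊞⊞????
???⊞⊞∙∙∙∙∙????
???⊞⊞∙∙∙∙∙⊞???
???⊞⊞∙∙∙∙∙⊞???
???⊞⊞∙∙∙∙∙⊞???

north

??????????????
??????????????
??????????????
??????????????
??????????????
?????⊞⊞∙⊞⊞????
?????⊞⊞∙⊞⊞????
?????⊞⊞⊚⊞⊞????
?????⊞⊞∙⊞⊞????
???⊞⊞⊞⊞∙⊞⊞????
???⊞⊞⊞⊞∙⊞⊞????
???⊞⊞∙∙∙∙∙????
???⊞⊞∙∙∙∙∙⊞???
???⊞⊞∙∙∙∙∙⊞???

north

??????????????
??????????????
??????????????
??????????????
??????????????
?????⊞⊞∙⊞⊞????
?????⊞⊞∙⊞⊞????
?????⊞⊞⊚⊞⊞????
?????⊞⊞∙⊞⊞????
?????⊞⊞∙⊞⊞????
???⊞⊞⊞⊞∙⊞⊞????
???⊞⊞⊞⊞∙⊞⊞????
???⊞⊞∙∙∙∙∙????
???⊞⊞∙∙∙∙∙⊞???

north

??????????????
??????????????
??????????????
??????????????
??????????????
?????⊞⊞∙⊞⊞????
?????⊞⊞∙⊞⊞????
?????⊞⊞⊚⊞⊞????
?????⊞⊞∙⊞⊞????
?????⊞⊞∙⊞⊞????
?????⊞⊞∙⊞⊞????
???⊞⊞⊞⊞∙⊞⊞????
???⊞⊞⊞⊞∙⊞⊞????
???⊞⊞∙∙∙∙∙????

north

??????????????
??????????????
??????????????
??????????????
??????????????
?????⊞⊞∙⊞⊞????
?????⊞⊞∙⊞⊞????
?????⊞⊞⊚⊞⊞????
?????⊞⊞∙⊞⊞????
?????⊞⊞∙⊞⊞????
?????⊞⊞∙⊞⊞????
?????⊞⊞∙⊞⊞????
???⊞⊞⊞⊞∙⊞⊞????
???⊞⊞⊞⊞∙⊞⊞????

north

??????????????
??????????????
??????????????
??????????????
??????????????
?????⊞⊞∙∙∙????
?????⊞⊞∙⊞⊞????
?????⊞⊞⊚⊞⊞????
?????⊞⊞∙⊞⊞????
?????⊞⊞∙⊞⊞????
?????⊞⊞∙⊞⊞????
?????⊞⊞∙⊞⊞????
?????⊞⊞∙⊞⊞????
???⊞⊞⊞⊞∙⊞⊞????

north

??????????????
??????????????
??????????????
??????????????
??????????????
?????∙∙∙∙∙????
?????⊞⊞∙∙∙????
?????⊞⊞⊚⊞⊞????
?????⊞⊞∙⊞⊞????
?????⊞⊞∙⊞⊞????
?????⊞⊞∙⊞⊞????
?????⊞⊞∙⊞⊞????
?????⊞⊞∙⊞⊞????
?????⊞⊞∙⊞⊞????

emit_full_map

??∙∙∙∙∙?
??⊞⊞∙∙∙?
??⊞⊞⊚⊞⊞?
??⊞⊞∙⊞⊞?
??⊞⊞∙⊞⊞?
??⊞⊞∙⊞⊞?
??⊞⊞∙⊞⊞?
??⊞⊞∙⊞⊞?
??⊞⊞∙⊞⊞?
⊞⊞⊞⊞∙⊞⊞?
⊞⊞⊞⊞∙⊞⊞?
⊞⊞∙∙∙∙∙?
⊞⊞∙∙∙∙∙⊞
⊞⊞∙∙∙∙∙⊞
⊞⊞∙∙∙∙∙⊞
⊞⊞⊞⊞⊞⊞⊞⊞
⊞⊞⊞⊞⊞⊞⊞⊞


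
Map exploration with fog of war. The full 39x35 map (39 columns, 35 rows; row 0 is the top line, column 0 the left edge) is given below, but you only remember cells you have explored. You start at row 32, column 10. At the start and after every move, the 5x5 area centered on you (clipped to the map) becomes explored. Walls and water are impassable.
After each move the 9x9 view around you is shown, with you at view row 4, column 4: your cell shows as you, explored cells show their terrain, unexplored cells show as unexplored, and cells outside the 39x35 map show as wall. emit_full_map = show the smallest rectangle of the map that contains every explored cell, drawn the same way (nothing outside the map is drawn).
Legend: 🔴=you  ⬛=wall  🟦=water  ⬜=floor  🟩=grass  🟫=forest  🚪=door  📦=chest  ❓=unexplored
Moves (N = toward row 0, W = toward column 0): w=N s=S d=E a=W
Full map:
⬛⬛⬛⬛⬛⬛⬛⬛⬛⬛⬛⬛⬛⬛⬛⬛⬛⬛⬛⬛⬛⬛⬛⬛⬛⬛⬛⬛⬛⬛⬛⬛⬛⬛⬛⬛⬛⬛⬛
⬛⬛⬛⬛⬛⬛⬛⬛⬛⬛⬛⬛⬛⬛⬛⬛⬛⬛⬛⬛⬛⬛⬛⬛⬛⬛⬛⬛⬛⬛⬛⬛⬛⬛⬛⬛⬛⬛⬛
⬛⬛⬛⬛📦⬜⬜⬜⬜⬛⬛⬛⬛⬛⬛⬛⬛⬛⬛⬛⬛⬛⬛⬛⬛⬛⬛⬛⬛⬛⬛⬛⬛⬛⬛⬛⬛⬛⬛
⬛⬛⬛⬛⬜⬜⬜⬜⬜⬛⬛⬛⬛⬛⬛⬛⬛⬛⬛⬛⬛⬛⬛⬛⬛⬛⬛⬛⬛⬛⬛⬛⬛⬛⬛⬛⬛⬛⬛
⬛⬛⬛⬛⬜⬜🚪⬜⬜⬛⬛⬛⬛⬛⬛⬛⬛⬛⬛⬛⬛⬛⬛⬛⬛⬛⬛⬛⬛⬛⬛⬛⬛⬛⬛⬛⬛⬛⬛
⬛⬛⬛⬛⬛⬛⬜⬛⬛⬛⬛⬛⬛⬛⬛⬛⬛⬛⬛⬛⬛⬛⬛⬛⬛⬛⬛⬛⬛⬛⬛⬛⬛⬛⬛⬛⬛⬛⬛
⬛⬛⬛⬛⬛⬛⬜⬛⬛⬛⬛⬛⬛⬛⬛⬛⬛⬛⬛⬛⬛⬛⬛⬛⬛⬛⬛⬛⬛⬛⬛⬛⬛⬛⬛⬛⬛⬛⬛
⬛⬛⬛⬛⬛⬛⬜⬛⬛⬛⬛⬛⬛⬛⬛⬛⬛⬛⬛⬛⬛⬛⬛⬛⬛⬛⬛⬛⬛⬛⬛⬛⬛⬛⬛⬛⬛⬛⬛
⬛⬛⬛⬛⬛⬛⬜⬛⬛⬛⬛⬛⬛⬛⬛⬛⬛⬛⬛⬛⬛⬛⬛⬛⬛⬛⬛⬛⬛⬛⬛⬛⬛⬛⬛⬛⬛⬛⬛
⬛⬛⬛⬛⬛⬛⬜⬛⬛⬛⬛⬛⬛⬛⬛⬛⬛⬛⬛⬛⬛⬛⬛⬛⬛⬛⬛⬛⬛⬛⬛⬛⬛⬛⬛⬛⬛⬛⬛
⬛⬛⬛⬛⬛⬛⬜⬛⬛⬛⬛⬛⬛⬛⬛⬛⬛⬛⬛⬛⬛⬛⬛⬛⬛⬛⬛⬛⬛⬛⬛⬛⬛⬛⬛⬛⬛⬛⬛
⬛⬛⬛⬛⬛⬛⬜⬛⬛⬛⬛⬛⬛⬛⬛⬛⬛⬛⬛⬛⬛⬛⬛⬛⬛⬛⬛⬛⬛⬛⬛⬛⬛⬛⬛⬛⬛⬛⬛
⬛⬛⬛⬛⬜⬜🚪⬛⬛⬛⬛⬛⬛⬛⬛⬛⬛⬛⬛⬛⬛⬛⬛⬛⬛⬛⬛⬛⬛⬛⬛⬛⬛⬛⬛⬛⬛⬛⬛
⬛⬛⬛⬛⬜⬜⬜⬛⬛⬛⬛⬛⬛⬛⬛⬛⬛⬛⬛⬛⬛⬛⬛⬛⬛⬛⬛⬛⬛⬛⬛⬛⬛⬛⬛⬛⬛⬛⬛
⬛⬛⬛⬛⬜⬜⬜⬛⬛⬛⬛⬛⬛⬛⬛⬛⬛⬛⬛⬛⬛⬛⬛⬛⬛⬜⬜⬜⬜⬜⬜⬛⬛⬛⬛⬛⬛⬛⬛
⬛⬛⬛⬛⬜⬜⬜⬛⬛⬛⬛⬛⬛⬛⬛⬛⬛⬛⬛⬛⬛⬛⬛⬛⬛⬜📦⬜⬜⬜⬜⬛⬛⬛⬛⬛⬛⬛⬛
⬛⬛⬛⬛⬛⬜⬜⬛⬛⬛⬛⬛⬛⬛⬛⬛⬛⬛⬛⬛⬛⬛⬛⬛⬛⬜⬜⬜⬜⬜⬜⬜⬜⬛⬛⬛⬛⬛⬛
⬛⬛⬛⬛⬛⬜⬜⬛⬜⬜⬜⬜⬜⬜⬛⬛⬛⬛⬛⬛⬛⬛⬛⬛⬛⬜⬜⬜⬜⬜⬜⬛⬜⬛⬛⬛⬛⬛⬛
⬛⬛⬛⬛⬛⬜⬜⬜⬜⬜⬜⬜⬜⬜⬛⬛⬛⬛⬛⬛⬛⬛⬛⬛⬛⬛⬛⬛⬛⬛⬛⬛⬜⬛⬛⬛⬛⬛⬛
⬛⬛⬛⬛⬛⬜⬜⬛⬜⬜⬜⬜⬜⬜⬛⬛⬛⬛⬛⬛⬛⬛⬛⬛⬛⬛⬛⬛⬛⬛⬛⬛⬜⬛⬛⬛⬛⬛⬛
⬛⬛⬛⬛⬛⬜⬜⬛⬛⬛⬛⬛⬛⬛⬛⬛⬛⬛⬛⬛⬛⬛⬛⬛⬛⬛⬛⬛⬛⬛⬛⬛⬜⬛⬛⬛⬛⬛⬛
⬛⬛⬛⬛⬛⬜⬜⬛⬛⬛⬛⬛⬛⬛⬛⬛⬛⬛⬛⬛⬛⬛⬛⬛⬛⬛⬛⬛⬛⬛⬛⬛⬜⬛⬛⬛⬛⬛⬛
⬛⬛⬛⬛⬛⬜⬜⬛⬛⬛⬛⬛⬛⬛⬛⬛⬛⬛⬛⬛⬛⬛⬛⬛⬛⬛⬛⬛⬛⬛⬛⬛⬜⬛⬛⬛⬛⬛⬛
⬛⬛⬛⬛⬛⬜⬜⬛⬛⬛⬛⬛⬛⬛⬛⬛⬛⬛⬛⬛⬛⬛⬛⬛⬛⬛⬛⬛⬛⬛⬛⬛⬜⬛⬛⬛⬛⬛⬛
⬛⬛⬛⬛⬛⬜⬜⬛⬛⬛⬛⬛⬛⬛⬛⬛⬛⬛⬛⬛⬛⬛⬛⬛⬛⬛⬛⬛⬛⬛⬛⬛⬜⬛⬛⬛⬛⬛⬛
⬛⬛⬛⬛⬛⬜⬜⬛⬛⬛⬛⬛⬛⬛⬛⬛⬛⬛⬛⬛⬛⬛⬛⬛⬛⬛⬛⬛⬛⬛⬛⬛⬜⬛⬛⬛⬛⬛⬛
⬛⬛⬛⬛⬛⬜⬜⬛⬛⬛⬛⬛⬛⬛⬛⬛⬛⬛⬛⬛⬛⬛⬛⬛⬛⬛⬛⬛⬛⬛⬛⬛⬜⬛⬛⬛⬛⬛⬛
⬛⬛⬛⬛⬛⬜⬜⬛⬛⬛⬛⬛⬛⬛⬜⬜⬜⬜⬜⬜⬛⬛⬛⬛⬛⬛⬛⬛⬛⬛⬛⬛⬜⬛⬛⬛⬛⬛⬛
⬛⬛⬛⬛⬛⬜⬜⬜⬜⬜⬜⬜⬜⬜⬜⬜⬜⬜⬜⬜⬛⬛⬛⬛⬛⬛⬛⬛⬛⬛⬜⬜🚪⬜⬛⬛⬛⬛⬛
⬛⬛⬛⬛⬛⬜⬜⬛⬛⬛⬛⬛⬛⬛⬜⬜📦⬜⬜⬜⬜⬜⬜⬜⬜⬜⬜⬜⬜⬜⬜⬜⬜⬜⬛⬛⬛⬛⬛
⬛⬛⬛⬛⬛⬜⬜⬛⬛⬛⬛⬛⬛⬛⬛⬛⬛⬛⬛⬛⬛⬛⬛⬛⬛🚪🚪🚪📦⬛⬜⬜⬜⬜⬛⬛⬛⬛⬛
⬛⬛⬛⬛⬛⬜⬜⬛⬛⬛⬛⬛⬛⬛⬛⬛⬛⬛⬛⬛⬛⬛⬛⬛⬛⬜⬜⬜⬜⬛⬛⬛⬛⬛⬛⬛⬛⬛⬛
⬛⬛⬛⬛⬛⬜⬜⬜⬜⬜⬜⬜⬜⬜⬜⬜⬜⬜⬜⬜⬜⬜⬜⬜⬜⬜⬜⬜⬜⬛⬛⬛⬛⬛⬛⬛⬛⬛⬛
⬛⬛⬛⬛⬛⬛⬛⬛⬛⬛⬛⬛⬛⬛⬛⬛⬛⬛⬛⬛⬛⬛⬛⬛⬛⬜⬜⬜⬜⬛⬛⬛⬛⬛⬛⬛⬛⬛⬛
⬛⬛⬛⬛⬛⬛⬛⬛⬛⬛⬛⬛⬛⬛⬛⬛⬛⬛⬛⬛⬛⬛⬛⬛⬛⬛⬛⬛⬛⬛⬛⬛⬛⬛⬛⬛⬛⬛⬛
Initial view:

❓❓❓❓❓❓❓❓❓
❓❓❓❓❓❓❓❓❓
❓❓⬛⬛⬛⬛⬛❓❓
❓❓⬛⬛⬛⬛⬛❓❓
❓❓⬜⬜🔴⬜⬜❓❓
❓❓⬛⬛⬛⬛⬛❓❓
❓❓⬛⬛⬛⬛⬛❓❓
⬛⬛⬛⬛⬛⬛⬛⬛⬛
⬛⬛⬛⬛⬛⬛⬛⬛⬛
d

❓❓❓❓❓❓❓❓❓
❓❓❓❓❓❓❓❓❓
❓⬛⬛⬛⬛⬛⬛❓❓
❓⬛⬛⬛⬛⬛⬛❓❓
❓⬜⬜⬜🔴⬜⬜❓❓
❓⬛⬛⬛⬛⬛⬛❓❓
❓⬛⬛⬛⬛⬛⬛❓❓
⬛⬛⬛⬛⬛⬛⬛⬛⬛
⬛⬛⬛⬛⬛⬛⬛⬛⬛

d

❓❓❓❓❓❓❓❓❓
❓❓❓❓❓❓❓❓❓
⬛⬛⬛⬛⬛⬛⬛❓❓
⬛⬛⬛⬛⬛⬛⬛❓❓
⬜⬜⬜⬜🔴⬜⬜❓❓
⬛⬛⬛⬛⬛⬛⬛❓❓
⬛⬛⬛⬛⬛⬛⬛❓❓
⬛⬛⬛⬛⬛⬛⬛⬛⬛
⬛⬛⬛⬛⬛⬛⬛⬛⬛

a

❓❓❓❓❓❓❓❓❓
❓❓❓❓❓❓❓❓❓
❓⬛⬛⬛⬛⬛⬛⬛❓
❓⬛⬛⬛⬛⬛⬛⬛❓
❓⬜⬜⬜🔴⬜⬜⬜❓
❓⬛⬛⬛⬛⬛⬛⬛❓
❓⬛⬛⬛⬛⬛⬛⬛❓
⬛⬛⬛⬛⬛⬛⬛⬛⬛
⬛⬛⬛⬛⬛⬛⬛⬛⬛

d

❓❓❓❓❓❓❓❓❓
❓❓❓❓❓❓❓❓❓
⬛⬛⬛⬛⬛⬛⬛❓❓
⬛⬛⬛⬛⬛⬛⬛❓❓
⬜⬜⬜⬜🔴⬜⬜❓❓
⬛⬛⬛⬛⬛⬛⬛❓❓
⬛⬛⬛⬛⬛⬛⬛❓❓
⬛⬛⬛⬛⬛⬛⬛⬛⬛
⬛⬛⬛⬛⬛⬛⬛⬛⬛

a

❓❓❓❓❓❓❓❓❓
❓❓❓❓❓❓❓❓❓
❓⬛⬛⬛⬛⬛⬛⬛❓
❓⬛⬛⬛⬛⬛⬛⬛❓
❓⬜⬜⬜🔴⬜⬜⬜❓
❓⬛⬛⬛⬛⬛⬛⬛❓
❓⬛⬛⬛⬛⬛⬛⬛❓
⬛⬛⬛⬛⬛⬛⬛⬛⬛
⬛⬛⬛⬛⬛⬛⬛⬛⬛

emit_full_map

⬛⬛⬛⬛⬛⬛⬛
⬛⬛⬛⬛⬛⬛⬛
⬜⬜⬜🔴⬜⬜⬜
⬛⬛⬛⬛⬛⬛⬛
⬛⬛⬛⬛⬛⬛⬛

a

❓❓❓❓❓❓❓❓❓
❓❓❓❓❓❓❓❓❓
❓❓⬛⬛⬛⬛⬛⬛⬛
❓❓⬛⬛⬛⬛⬛⬛⬛
❓❓⬜⬜🔴⬜⬜⬜⬜
❓❓⬛⬛⬛⬛⬛⬛⬛
❓❓⬛⬛⬛⬛⬛⬛⬛
⬛⬛⬛⬛⬛⬛⬛⬛⬛
⬛⬛⬛⬛⬛⬛⬛⬛⬛
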